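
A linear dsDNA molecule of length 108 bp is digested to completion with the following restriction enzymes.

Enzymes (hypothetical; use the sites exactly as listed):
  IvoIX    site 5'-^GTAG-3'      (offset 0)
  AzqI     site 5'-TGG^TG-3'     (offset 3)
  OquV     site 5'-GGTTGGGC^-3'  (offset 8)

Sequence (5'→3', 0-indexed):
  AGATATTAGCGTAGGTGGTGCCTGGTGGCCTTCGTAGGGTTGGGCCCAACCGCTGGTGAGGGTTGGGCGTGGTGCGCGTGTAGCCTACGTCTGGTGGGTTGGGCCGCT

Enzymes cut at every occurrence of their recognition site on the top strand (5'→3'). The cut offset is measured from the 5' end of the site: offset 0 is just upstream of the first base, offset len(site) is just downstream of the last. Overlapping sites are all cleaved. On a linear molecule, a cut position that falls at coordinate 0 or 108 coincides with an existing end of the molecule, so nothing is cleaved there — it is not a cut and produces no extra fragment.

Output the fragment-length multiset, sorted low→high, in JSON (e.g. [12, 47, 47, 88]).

Site scan:
  IvoIX (GTAG, off=0): starts [10, 33, 79] → cuts [10, 33, 79]
  AzqI (TGGTG, off=3): starts [15, 22, 53, 69, 91] → cuts [18, 25, 56, 72, 94]
  OquV (GGTTGGGC, off=8): starts [37, 60, 96] → cuts [45, 68, 104]

All cut coordinates (distinct, sorted): [10, 18, 25, 33, 45, 56, 68, 72, 79, 94, 104]

Fragment lengths:
  [0,10): 10 bp
  [10,18): 8 bp
  [18,25): 7 bp
  [25,33): 8 bp
  [33,45): 12 bp
  [45,56): 11 bp
  [56,68): 12 bp
  [68,72): 4 bp
  [72,79): 7 bp
  [79,94): 15 bp
  [94,104): 10 bp
  [104,108): 4 bp

[4,4,7,7,8,8,10,10,11,12,12,15]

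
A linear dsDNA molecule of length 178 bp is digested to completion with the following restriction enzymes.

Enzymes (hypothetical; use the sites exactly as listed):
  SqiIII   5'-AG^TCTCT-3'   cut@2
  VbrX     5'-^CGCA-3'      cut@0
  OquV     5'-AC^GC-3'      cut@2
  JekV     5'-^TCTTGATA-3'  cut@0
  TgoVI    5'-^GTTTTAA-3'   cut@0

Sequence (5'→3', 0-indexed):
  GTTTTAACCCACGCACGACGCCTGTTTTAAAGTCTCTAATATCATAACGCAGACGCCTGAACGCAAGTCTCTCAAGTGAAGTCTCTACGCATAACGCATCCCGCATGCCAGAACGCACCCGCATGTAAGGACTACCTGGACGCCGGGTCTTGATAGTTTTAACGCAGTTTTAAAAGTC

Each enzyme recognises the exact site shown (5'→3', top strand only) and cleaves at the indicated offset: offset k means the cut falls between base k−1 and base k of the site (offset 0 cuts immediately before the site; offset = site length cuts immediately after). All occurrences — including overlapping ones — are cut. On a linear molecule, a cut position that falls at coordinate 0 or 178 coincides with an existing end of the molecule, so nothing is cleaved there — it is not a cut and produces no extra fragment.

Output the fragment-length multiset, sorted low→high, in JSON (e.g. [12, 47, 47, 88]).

Site scan:
  SqiIII (AGTCTCT, off=2): starts [30, 65, 79] → cuts [32, 67, 81]
  VbrX (CGCA, off=0): starts [11, 47, 61, 87, 94, 101, 113, 119, 162] → cuts [11, 47, 61, 87, 94, 101, 113, 119, 162]
  OquV (ACGC, off=2): starts [10, 17, 46, 52, 60, 86, 93, 112, 139, 161] → cuts [12, 19, 48, 54, 62, 88, 95, 114, 141, 163]
  JekV (TCTTGATA, off=0): starts [147] → cuts [147]
  TgoVI (GTTTTAA, off=0): starts [0, 23, 155, 166] → cuts [23, 155, 166] (position 0 is a terminus of the linear molecule — no cut)

Pooled cuts: [11, 12, 19, 23, 32, 47, 48, 54, 61, 62, 67, 81, 87, 88, 94, 95, 101, 113, 114, 119, 141, 147, 155, 162, 163, 166]

Fragment lengths:
  [0,11): 11 bp
  [11,12): 1 bp
  [12,19): 7 bp
  [19,23): 4 bp
  [23,32): 9 bp
  [32,47): 15 bp
  [47,48): 1 bp
  [48,54): 6 bp
  [54,61): 7 bp
  [61,62): 1 bp
  [62,67): 5 bp
  [67,81): 14 bp
  [81,87): 6 bp
  [87,88): 1 bp
  [88,94): 6 bp
  [94,95): 1 bp
  [95,101): 6 bp
  [101,113): 12 bp
  [113,114): 1 bp
  [114,119): 5 bp
  [119,141): 22 bp
  [141,147): 6 bp
  [147,155): 8 bp
  [155,162): 7 bp
  [162,163): 1 bp
  [163,166): 3 bp
  [166,178): 12 bp

[1,1,1,1,1,1,1,3,4,5,5,6,6,6,6,6,7,7,7,8,9,11,12,12,14,15,22]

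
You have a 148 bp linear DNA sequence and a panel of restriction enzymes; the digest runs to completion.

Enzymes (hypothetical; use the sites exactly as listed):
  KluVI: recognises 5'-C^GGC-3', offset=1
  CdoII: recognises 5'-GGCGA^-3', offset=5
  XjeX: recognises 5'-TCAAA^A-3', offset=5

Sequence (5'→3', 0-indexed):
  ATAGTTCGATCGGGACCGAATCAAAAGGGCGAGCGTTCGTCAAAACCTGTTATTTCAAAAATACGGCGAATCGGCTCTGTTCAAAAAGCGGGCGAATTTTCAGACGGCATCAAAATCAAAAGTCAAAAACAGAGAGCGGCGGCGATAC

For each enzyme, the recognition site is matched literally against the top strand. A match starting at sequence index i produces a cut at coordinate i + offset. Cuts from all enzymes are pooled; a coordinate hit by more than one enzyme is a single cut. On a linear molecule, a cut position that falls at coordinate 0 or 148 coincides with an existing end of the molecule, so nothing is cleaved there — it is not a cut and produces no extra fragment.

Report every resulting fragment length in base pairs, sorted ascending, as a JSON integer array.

Scan for sites:
  KluVI (CGGC, off=1): starts [63, 71, 104, 136, 139] → cuts [64, 72, 105, 137, 140]
  CdoII (GGCGA, off=5): starts [27, 64, 90, 140] → cuts [32, 69, 95, 145]
  XjeX (TCAAAA, off=5): starts [20, 39, 54, 80, 109, 115, 122] → cuts [25, 44, 59, 85, 114, 120, 127]

All cut coordinates (distinct, sorted): [25, 32, 44, 59, 64, 69, 72, 85, 95, 105, 114, 120, 127, 137, 140, 145]

Fragment lengths:
  [0,25): 25 bp
  [25,32): 7 bp
  [32,44): 12 bp
  [44,59): 15 bp
  [59,64): 5 bp
  [64,69): 5 bp
  [69,72): 3 bp
  [72,85): 13 bp
  [85,95): 10 bp
  [95,105): 10 bp
  [105,114): 9 bp
  [114,120): 6 bp
  [120,127): 7 bp
  [127,137): 10 bp
  [137,140): 3 bp
  [140,145): 5 bp
  [145,148): 3 bp

[3,3,3,5,5,5,6,7,7,9,10,10,10,12,13,15,25]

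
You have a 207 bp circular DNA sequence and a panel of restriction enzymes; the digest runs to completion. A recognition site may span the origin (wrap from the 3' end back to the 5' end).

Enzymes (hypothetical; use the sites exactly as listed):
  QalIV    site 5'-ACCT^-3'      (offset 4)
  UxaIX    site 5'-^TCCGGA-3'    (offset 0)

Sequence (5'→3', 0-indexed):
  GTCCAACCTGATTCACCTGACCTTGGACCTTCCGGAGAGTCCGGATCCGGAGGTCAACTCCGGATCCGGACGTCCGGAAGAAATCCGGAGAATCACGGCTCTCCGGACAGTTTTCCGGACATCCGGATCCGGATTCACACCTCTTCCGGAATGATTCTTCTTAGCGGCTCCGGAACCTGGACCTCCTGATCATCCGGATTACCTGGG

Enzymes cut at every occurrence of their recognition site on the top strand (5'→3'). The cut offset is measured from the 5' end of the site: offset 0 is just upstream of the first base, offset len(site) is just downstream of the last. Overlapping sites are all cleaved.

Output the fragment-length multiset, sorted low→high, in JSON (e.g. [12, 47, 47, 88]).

[2,5,6,6,6,6,7,8,8,8,9,9,10,11,12,12,12,13,15,18,24]

Per-enzyme occurrences:
  QalIV (ACCT, off=4): starts [5, 14, 19, 26, 138, 174, 180, 200] → cuts [9, 18, 23, 30, 142, 178, 184, 204]
  UxaIX (TCCGGA, off=0): starts [30, 39, 45, 58, 64, 72, 83, 101, 113, 121, 127, 144, 168, 192] → cuts [30, 39, 45, 58, 64, 72, 83, 101, 113, 121, 127, 144, 168, 192]

All cut coordinates (distinct, sorted): [9, 18, 23, 30, 39, 45, 58, 64, 72, 83, 101, 113, 121, 127, 142, 144, 168, 178, 184, 192, 204]

Fragments:
  9→18: 9 bp
  18→23: 5 bp
  23→30: 7 bp
  30→39: 9 bp
  39→45: 6 bp
  45→58: 13 bp
  58→64: 6 bp
  64→72: 8 bp
  72→83: 11 bp
  83→101: 18 bp
  101→113: 12 bp
  113→121: 8 bp
  121→127: 6 bp
  127→142: 15 bp
  142→144: 2 bp
  144→168: 24 bp
  168→178: 10 bp
  178→184: 6 bp
  184→192: 8 bp
  192→204: 12 bp
  204→9 (wrap): 207-204+9 = 12 bp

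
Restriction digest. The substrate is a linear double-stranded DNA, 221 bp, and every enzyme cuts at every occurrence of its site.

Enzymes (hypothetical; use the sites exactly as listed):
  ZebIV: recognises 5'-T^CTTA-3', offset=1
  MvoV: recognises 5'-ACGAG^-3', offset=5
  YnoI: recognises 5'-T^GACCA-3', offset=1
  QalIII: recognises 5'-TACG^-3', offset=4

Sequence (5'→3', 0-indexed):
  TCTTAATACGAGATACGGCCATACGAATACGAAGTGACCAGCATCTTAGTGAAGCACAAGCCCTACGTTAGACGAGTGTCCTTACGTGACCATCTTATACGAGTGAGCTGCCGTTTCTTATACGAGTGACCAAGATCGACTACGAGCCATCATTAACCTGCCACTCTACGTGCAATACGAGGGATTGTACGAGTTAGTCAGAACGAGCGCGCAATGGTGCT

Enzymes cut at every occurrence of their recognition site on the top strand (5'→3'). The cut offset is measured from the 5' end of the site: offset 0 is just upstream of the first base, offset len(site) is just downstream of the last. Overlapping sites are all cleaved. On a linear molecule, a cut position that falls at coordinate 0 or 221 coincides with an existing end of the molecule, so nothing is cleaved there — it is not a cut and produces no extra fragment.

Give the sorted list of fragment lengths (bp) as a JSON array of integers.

[1,1,1,2,2,2,2,2,2,4,5,6,6,8,8,8,9,9,9,9,10,10,13,14,14,17,23,24]

Scan for sites:
  ZebIV TCTTA/1: at [0, 43, 92, 115] ⇒ [1, 44, 93, 116]
  MvoV ACGAG/5: at [7, 71, 98, 121, 141, 176, 188, 202] ⇒ [12, 76, 103, 126, 146, 181, 193, 207]
  YnoI TGACCA/1: at [34, 86, 126] ⇒ [35, 87, 127]
  QalIII TACG/4: at [6, 13, 21, 27, 63, 82, 97, 120, 140, 166, 175, 187] ⇒ [10, 17, 25, 31, 67, 86, 101, 124, 144, 170, 179, 191]

Pooled cuts: [1, 10, 12, 17, 25, 31, 35, 44, 67, 76, 86, 87, 93, 101, 103, 116, 124, 126, 127, 144, 146, 170, 179, 181, 191, 193, 207]

Fragment lengths:
  [0,1): 1 bp
  [1,10): 9 bp
  [10,12): 2 bp
  [12,17): 5 bp
  [17,25): 8 bp
  [25,31): 6 bp
  [31,35): 4 bp
  [35,44): 9 bp
  [44,67): 23 bp
  [67,76): 9 bp
  [76,86): 10 bp
  [86,87): 1 bp
  [87,93): 6 bp
  [93,101): 8 bp
  [101,103): 2 bp
  [103,116): 13 bp
  [116,124): 8 bp
  [124,126): 2 bp
  [126,127): 1 bp
  [127,144): 17 bp
  [144,146): 2 bp
  [146,170): 24 bp
  [170,179): 9 bp
  [179,181): 2 bp
  [181,191): 10 bp
  [191,193): 2 bp
  [193,207): 14 bp
  [207,221): 14 bp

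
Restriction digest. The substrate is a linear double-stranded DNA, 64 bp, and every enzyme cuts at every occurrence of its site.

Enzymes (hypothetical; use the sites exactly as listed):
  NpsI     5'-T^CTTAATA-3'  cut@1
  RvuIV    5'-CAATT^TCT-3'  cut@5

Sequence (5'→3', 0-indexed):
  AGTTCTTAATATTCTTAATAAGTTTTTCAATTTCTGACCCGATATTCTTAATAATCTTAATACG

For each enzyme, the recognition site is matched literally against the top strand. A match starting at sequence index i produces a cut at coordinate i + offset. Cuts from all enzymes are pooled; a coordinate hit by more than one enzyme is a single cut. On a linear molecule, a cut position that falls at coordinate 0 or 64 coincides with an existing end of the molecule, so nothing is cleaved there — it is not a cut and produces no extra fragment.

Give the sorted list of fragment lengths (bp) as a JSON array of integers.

[4,9,9,9,14,19]

Per-enzyme occurrences:
  NpsI (TCTTAATA, off=1): starts [3, 12, 45, 54] → cuts [4, 13, 46, 55]
  RvuIV (CAATTTCT, off=5): starts [27] → cuts [32]

Pooled cuts: [4, 13, 32, 46, 55]

Fragments:
  [0,4): 4 bp
  [4,13): 9 bp
  [13,32): 19 bp
  [32,46): 14 bp
  [46,55): 9 bp
  [55,64): 9 bp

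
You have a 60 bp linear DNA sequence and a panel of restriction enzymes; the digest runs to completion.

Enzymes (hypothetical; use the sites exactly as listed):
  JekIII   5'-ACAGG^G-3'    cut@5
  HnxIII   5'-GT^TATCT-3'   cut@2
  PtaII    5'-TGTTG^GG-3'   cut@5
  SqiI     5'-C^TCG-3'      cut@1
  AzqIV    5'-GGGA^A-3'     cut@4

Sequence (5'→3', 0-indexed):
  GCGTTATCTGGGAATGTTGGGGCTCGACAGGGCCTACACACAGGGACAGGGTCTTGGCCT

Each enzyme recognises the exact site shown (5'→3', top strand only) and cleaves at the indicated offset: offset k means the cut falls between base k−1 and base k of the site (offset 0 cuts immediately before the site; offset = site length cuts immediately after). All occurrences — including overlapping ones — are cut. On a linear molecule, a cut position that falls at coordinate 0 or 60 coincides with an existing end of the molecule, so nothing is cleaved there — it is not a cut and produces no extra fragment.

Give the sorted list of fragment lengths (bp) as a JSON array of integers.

[4,4,6,6,8,9,10,13]

Scan for sites:
  JekIII ACAGGG/5: at [26, 39, 45] ⇒ [31, 44, 50]
  HnxIII GTTATCT/2: at [2] ⇒ [4]
  PtaII TGTTGGG/5: at [14] ⇒ [19]
  SqiI CTCG/1: at [22] ⇒ [23]
  AzqIV GGGAA/4: at [9] ⇒ [13]

Pooled cuts: [4, 13, 19, 23, 31, 44, 50]

Fragment lengths:
  [0,4): 4 bp
  [4,13): 9 bp
  [13,19): 6 bp
  [19,23): 4 bp
  [23,31): 8 bp
  [31,44): 13 bp
  [44,50): 6 bp
  [50,60): 10 bp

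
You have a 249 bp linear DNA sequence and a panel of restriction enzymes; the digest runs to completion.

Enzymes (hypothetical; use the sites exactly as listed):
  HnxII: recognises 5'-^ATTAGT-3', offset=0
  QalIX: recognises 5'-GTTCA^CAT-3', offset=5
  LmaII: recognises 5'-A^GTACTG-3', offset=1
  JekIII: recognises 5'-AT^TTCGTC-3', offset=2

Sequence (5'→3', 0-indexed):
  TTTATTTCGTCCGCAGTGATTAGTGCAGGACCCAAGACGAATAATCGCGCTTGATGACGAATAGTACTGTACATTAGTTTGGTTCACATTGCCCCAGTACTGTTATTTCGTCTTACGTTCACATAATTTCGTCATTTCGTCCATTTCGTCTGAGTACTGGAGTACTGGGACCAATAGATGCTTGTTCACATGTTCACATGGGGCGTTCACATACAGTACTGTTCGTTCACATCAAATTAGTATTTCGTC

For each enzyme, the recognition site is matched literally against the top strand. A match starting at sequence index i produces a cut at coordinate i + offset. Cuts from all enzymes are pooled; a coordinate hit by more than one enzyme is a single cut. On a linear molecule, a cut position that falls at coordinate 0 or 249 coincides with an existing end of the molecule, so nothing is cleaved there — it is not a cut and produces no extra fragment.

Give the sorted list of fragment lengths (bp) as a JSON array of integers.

[5,6,6,6,6,8,8,8,8,9,9,9,10,10,13,13,14,14,15,27,45]

Scan for sites:
  HnxII ATTAGT/0: at [18, 72, 235] ⇒ [18, 72, 235]
  QalIX GTTCACAT/5: at [81, 116, 183, 191, 204, 224] ⇒ [86, 121, 188, 196, 209, 229]
  LmaII AGTACTG/1: at [62, 95, 152, 160, 214] ⇒ [63, 96, 153, 161, 215]
  JekIII ATTTCGTC/2: at [3, 104, 125, 133, 142, 241] ⇒ [5, 106, 127, 135, 144, 243]

All cut coordinates (distinct, sorted): [5, 18, 63, 72, 86, 96, 106, 121, 127, 135, 144, 153, 161, 188, 196, 209, 215, 229, 235, 243]

Fragment lengths:
  [0,5): 5 bp
  [5,18): 13 bp
  [18,63): 45 bp
  [63,72): 9 bp
  [72,86): 14 bp
  [86,96): 10 bp
  [96,106): 10 bp
  [106,121): 15 bp
  [121,127): 6 bp
  [127,135): 8 bp
  [135,144): 9 bp
  [144,153): 9 bp
  [153,161): 8 bp
  [161,188): 27 bp
  [188,196): 8 bp
  [196,209): 13 bp
  [209,215): 6 bp
  [215,229): 14 bp
  [229,235): 6 bp
  [235,243): 8 bp
  [243,249): 6 bp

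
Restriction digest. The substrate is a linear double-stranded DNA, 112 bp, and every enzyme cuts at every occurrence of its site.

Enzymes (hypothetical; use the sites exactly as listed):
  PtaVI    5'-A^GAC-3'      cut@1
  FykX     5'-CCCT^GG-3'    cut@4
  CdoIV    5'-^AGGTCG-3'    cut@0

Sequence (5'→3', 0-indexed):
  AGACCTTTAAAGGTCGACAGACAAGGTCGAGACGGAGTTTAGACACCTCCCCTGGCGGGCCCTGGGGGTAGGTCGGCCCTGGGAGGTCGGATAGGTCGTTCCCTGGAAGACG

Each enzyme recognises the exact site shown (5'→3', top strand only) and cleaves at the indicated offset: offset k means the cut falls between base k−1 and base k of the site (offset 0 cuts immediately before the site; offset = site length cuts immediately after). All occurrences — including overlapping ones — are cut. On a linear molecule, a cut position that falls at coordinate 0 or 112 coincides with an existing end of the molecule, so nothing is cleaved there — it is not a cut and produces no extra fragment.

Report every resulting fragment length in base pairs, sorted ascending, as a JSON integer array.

Site scan:
  PtaVI AGAC/1: at [0, 18, 29, 40, 107] ⇒ [1, 19, 30, 41, 108]
  FykX CCCTGG/4: at [49, 59, 76, 100] ⇒ [53, 63, 80, 104]
  CdoIV AGGTCG/0: at [10, 23, 69, 83, 92] ⇒ [10, 23, 69, 83, 92]

All cut coordinates (distinct, sorted): [1, 10, 19, 23, 30, 41, 53, 63, 69, 80, 83, 92, 104, 108]

Fragment lengths:
  [0,1): 1 bp
  [1,10): 9 bp
  [10,19): 9 bp
  [19,23): 4 bp
  [23,30): 7 bp
  [30,41): 11 bp
  [41,53): 12 bp
  [53,63): 10 bp
  [63,69): 6 bp
  [69,80): 11 bp
  [80,83): 3 bp
  [83,92): 9 bp
  [92,104): 12 bp
  [104,108): 4 bp
  [108,112): 4 bp

[1,3,4,4,4,6,7,9,9,9,10,11,11,12,12]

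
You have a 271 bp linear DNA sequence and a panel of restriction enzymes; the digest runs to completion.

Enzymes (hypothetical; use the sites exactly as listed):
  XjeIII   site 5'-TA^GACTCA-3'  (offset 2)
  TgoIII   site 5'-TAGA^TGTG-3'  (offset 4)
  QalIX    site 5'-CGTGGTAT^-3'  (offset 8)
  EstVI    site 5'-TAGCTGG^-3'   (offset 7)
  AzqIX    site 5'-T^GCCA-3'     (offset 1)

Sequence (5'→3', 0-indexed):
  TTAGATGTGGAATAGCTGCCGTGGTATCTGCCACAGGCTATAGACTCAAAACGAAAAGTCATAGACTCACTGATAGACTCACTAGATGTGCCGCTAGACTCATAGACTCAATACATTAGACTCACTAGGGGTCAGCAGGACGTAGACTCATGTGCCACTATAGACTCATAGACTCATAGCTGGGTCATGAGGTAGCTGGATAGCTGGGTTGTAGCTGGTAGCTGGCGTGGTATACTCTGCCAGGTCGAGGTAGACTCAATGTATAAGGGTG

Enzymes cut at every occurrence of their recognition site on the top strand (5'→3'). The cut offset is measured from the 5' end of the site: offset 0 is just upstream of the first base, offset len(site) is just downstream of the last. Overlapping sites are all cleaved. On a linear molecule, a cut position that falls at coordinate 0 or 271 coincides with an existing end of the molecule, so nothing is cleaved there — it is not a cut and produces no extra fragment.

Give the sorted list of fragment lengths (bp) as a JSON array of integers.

Per-enzyme occurrences:
  XjeIII (TAGACTCA, off=2): starts [40, 61, 73, 94, 102, 116, 142, 160, 168, 250] → cuts [42, 63, 75, 96, 104, 118, 144, 162, 170, 252]
  TgoIII (TAGATGTG, off=4): starts [1, 82] → cuts [5, 86]
  QalIX (CGTGGTAT, off=8): starts [19, 225] → cuts [27, 233]
  EstVI (TAGCTGG, off=7): starts [176, 192, 200, 211, 218] → cuts [183, 199, 207, 218, 225]
  AzqIX (TGCCA, off=1): starts [28, 152, 237] → cuts [29, 153, 238]

Pooled cuts: [5, 27, 29, 42, 63, 75, 86, 96, 104, 118, 144, 153, 162, 170, 183, 199, 207, 218, 225, 233, 238, 252]

Fragment lengths:
  [0,5): 5 bp
  [5,27): 22 bp
  [27,29): 2 bp
  [29,42): 13 bp
  [42,63): 21 bp
  [63,75): 12 bp
  [75,86): 11 bp
  [86,96): 10 bp
  [96,104): 8 bp
  [104,118): 14 bp
  [118,144): 26 bp
  [144,153): 9 bp
  [153,162): 9 bp
  [162,170): 8 bp
  [170,183): 13 bp
  [183,199): 16 bp
  [199,207): 8 bp
  [207,218): 11 bp
  [218,225): 7 bp
  [225,233): 8 bp
  [233,238): 5 bp
  [238,252): 14 bp
  [252,271): 19 bp

[2,5,5,7,8,8,8,8,9,9,10,11,11,12,13,13,14,14,16,19,21,22,26]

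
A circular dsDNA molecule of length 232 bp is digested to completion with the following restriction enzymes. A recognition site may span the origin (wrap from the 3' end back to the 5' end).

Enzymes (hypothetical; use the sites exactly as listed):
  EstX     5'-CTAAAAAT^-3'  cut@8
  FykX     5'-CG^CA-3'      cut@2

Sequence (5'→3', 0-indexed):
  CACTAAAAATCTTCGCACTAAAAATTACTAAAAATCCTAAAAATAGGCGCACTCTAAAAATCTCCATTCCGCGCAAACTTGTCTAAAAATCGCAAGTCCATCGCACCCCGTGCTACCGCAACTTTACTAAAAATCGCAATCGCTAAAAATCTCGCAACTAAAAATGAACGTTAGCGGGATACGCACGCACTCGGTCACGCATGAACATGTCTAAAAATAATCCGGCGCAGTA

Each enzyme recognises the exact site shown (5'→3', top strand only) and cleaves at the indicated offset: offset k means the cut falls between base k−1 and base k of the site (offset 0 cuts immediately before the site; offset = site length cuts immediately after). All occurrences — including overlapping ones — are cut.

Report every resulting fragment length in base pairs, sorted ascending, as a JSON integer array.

Per-enzyme occurrences:
  EstX (CTAAAAAT, off=8): starts [2, 17, 27, 36, 53, 82, 126, 142, 157, 210] → cuts [10, 25, 35, 44, 61, 90, 134, 150, 165, 218]
  FykX (CGCA, off=2): starts [13, 47, 71, 90, 101, 116, 134, 152, 181, 185, 197, 225] → cuts [15, 49, 73, 92, 103, 118, 136, 154, 183, 187, 199, 227]

Pooled cuts: [10, 15, 25, 35, 44, 49, 61, 73, 90, 92, 103, 118, 134, 136, 150, 154, 165, 183, 187, 199, 218, 227]

Fragment lengths:
  10→15: 5 bp
  15→25: 10 bp
  25→35: 10 bp
  35→44: 9 bp
  44→49: 5 bp
  49→61: 12 bp
  61→73: 12 bp
  73→90: 17 bp
  90→92: 2 bp
  92→103: 11 bp
  103→118: 15 bp
  118→134: 16 bp
  134→136: 2 bp
  136→150: 14 bp
  150→154: 4 bp
  154→165: 11 bp
  165→183: 18 bp
  183→187: 4 bp
  187→199: 12 bp
  199→218: 19 bp
  218→227: 9 bp
  227→10 (wrap): 232-227+10 = 15 bp

[2,2,4,4,5,5,9,9,10,10,11,11,12,12,12,14,15,15,16,17,18,19]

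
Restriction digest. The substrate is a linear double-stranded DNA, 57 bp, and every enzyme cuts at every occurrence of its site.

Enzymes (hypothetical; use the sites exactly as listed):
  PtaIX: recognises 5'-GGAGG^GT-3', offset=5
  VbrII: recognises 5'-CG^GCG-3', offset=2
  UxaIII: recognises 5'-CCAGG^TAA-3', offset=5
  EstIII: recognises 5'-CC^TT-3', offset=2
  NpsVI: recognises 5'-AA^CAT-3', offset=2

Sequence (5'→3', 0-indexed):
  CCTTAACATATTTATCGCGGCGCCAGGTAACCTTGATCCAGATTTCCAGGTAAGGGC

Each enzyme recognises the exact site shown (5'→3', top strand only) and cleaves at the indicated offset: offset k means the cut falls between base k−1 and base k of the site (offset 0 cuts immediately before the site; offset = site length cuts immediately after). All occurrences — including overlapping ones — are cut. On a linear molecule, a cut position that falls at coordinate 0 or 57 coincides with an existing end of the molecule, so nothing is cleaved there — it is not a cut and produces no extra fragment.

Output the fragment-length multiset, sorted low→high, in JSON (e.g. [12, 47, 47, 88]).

[2,4,5,7,8,13,18]

Per-enzyme occurrences:
  PtaIX (GGAGGGT, off=5): no sites
  VbrII (CGGCG, off=2): starts [17] → cuts [19]
  UxaIII (CCAGGTAA, off=5): starts [22, 45] → cuts [27, 50]
  EstIII (CCTT, off=2): starts [0, 30] → cuts [2, 32]
  NpsVI (AACAT, off=2): starts [4] → cuts [6]

Pooled cuts: [2, 6, 19, 27, 32, 50]

Fragment lengths:
  [0,2): 2 bp
  [2,6): 4 bp
  [6,19): 13 bp
  [19,27): 8 bp
  [27,32): 5 bp
  [32,50): 18 bp
  [50,57): 7 bp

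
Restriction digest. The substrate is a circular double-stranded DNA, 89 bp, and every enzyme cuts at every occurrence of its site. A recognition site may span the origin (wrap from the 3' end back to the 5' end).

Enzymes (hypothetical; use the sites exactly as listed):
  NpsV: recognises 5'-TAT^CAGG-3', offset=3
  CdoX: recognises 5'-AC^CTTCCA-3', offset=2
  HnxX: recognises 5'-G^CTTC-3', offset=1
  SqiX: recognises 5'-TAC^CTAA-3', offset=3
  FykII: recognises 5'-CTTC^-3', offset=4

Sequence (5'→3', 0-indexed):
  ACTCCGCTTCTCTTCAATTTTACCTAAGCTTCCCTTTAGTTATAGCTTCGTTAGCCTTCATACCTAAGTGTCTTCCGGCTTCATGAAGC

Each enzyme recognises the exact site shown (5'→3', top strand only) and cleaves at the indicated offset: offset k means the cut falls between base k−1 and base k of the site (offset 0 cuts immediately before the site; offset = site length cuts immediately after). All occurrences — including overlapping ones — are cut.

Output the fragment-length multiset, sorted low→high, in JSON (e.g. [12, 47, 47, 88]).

[3,4,4,4,4,4,5,5,8,10,12,13,13]

Site scan:
  NpsV (TATCAGG, off=3): no sites
  CdoX (ACCTTCCA, off=2): no sites
  HnxX GCTTC/1: at [5, 27, 44, 77] ⇒ [6, 28, 45, 78]
  SqiX TACCTAA/3: at [20, 60] ⇒ [23, 63]
  FykII CTTC/4: at [6, 11, 28, 45, 55, 71, 78] ⇒ [10, 15, 32, 49, 59, 75, 82]

Pooled cuts: [6, 10, 15, 23, 28, 32, 45, 49, 59, 63, 75, 78, 82]

Fragment lengths:
  6→10: 4 bp
  10→15: 5 bp
  15→23: 8 bp
  23→28: 5 bp
  28→32: 4 bp
  32→45: 13 bp
  45→49: 4 bp
  49→59: 10 bp
  59→63: 4 bp
  63→75: 12 bp
  75→78: 3 bp
  78→82: 4 bp
  82→6 (wrap): 89-82+6 = 13 bp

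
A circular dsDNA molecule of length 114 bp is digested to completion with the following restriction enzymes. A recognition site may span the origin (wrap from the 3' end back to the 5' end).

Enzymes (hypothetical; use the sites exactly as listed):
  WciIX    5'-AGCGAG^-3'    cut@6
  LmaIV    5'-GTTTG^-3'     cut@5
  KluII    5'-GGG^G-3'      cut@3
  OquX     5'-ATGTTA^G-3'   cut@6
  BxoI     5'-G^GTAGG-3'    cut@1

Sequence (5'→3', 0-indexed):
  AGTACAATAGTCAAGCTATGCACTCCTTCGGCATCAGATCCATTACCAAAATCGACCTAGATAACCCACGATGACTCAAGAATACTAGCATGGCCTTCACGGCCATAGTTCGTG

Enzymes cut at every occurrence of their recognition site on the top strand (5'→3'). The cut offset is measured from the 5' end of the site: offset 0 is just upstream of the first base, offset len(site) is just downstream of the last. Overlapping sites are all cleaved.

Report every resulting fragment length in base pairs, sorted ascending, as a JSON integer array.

[114]

Scan for sites:
  WciIX (AGCGAG, off=6): no sites
  LmaIV (GTTTG, off=5): no sites
  KluII (GGGG, off=3): no sites
  OquX (ATGTTAG, off=6): no sites
  BxoI (GGTAGG, off=1): no sites

Pooled cuts: ∅

Fragment lengths:
  no cuts → one circular fragment of 114 bp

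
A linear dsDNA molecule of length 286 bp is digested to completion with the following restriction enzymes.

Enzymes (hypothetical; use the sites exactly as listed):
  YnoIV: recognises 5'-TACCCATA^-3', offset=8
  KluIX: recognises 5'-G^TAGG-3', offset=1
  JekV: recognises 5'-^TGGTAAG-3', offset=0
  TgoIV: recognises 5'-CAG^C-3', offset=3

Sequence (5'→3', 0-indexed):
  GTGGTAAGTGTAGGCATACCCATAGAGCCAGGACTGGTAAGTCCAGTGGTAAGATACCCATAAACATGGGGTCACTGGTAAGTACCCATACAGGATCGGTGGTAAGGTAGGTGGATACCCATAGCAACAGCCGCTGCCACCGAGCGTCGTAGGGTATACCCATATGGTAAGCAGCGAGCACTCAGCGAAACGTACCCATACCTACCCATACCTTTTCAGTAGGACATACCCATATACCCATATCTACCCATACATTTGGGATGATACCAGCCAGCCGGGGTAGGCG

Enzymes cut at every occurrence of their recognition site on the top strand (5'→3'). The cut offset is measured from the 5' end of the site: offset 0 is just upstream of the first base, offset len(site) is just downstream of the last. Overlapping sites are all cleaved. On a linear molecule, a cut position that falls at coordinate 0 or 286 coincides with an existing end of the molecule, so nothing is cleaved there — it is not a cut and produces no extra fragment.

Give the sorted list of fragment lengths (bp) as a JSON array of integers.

Scan for sites:
  YnoIV TACCCATA/8: at [16, 54, 82, 115, 156, 192, 202, 226, 234, 244] ⇒ [24, 62, 90, 123, 164, 200, 210, 234, 242, 252]
  KluIX GTAGG/1: at [9, 106, 148, 218, 279] ⇒ [10, 107, 149, 219, 280]
  JekV TGGTAAG/0: at [1, 34, 46, 75, 99, 164] ⇒ [1, 34, 46, 75, 99, 164]
  TgoIV CAGC/3: at [127, 171, 182, 267, 271] ⇒ [130, 174, 185, 270, 274]

Pooled cuts: [1, 10, 24, 34, 46, 62, 75, 90, 99, 107, 123, 130, 149, 164, 174, 185, 200, 210, 219, 234, 242, 252, 270, 274, 280]

Fragment lengths:
  [0,1): 1 bp
  [1,10): 9 bp
  [10,24): 14 bp
  [24,34): 10 bp
  [34,46): 12 bp
  [46,62): 16 bp
  [62,75): 13 bp
  [75,90): 15 bp
  [90,99): 9 bp
  [99,107): 8 bp
  [107,123): 16 bp
  [123,130): 7 bp
  [130,149): 19 bp
  [149,164): 15 bp
  [164,174): 10 bp
  [174,185): 11 bp
  [185,200): 15 bp
  [200,210): 10 bp
  [210,219): 9 bp
  [219,234): 15 bp
  [234,242): 8 bp
  [242,252): 10 bp
  [252,270): 18 bp
  [270,274): 4 bp
  [274,280): 6 bp
  [280,286): 6 bp

[1,4,6,6,7,8,8,9,9,9,10,10,10,10,11,12,13,14,15,15,15,15,16,16,18,19]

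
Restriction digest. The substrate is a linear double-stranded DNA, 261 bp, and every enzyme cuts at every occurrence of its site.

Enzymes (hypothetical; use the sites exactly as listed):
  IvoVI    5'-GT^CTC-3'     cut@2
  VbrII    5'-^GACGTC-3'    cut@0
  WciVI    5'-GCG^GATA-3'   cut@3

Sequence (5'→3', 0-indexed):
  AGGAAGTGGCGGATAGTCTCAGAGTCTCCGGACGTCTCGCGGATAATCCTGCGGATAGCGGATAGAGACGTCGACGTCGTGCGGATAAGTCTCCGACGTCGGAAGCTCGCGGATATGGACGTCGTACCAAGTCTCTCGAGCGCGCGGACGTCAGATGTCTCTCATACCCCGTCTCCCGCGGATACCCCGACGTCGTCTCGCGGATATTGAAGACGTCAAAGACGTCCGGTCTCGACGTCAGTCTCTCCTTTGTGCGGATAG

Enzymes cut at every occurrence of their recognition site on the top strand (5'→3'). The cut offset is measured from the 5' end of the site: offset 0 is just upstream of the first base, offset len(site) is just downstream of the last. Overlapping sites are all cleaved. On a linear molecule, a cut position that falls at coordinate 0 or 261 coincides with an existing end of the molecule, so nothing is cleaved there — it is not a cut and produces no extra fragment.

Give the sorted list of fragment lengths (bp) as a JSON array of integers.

Scan for sites:
  IvoVI (GTCTC, off=2): starts [15, 23, 33, 88, 130, 156, 170, 194, 228, 240] → cuts [17, 25, 35, 90, 132, 158, 172, 196, 230, 242]
  VbrII (GACGTC, off=0): starts [30, 66, 72, 94, 117, 146, 188, 211, 220, 233] → cuts [30, 66, 72, 94, 117, 146, 188, 211, 220, 233]
  WciVI (GCGGATA, off=3): starts [8, 38, 50, 57, 80, 108, 177, 199, 253] → cuts [11, 41, 53, 60, 83, 111, 180, 202, 256]

All cut coordinates (distinct, sorted): [11, 17, 25, 30, 35, 41, 53, 60, 66, 72, 83, 90, 94, 111, 117, 132, 146, 158, 172, 180, 188, 196, 202, 211, 220, 230, 233, 242, 256]

Fragment lengths:
  [0,11): 11 bp
  [11,17): 6 bp
  [17,25): 8 bp
  [25,30): 5 bp
  [30,35): 5 bp
  [35,41): 6 bp
  [41,53): 12 bp
  [53,60): 7 bp
  [60,66): 6 bp
  [66,72): 6 bp
  [72,83): 11 bp
  [83,90): 7 bp
  [90,94): 4 bp
  [94,111): 17 bp
  [111,117): 6 bp
  [117,132): 15 bp
  [132,146): 14 bp
  [146,158): 12 bp
  [158,172): 14 bp
  [172,180): 8 bp
  [180,188): 8 bp
  [188,196): 8 bp
  [196,202): 6 bp
  [202,211): 9 bp
  [211,220): 9 bp
  [220,230): 10 bp
  [230,233): 3 bp
  [233,242): 9 bp
  [242,256): 14 bp
  [256,261): 5 bp

[3,4,5,5,5,6,6,6,6,6,6,7,7,8,8,8,8,9,9,9,10,11,11,12,12,14,14,14,15,17]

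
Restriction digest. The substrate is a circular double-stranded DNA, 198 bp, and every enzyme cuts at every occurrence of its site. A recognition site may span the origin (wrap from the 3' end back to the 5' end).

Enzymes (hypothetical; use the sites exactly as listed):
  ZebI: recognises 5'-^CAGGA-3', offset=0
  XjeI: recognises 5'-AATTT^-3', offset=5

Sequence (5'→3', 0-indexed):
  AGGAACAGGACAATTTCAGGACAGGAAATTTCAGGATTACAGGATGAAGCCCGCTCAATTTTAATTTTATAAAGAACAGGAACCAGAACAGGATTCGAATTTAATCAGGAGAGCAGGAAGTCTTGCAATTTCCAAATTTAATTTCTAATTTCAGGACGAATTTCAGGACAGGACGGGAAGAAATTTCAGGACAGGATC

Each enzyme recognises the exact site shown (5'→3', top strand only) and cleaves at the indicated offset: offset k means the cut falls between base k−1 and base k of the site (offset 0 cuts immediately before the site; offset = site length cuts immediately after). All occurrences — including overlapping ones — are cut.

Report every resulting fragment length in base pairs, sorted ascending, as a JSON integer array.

Scan for sites:
  ZebI CAGGA/0: at [5, 16, 21, 31, 39, 76, 88, 105, 113, 151, 163, 168, 186, 191, 197] ⇒ [5, 16, 21, 31, 39, 76, 88, 105, 113, 151, 163, 168, 186, 191, 197]
  XjeI AATTT/5: at [11, 26, 56, 62, 97, 126, 134, 139, 146, 158, 181] ⇒ [16, 31, 61, 67, 102, 131, 139, 144, 151, 163, 186]

Pooled cuts: [5, 16, 21, 31, 39, 61, 67, 76, 88, 102, 105, 113, 131, 139, 144, 151, 163, 168, 186, 191, 197]

Fragments:
  5→16: 11 bp
  16→21: 5 bp
  21→31: 10 bp
  31→39: 8 bp
  39→61: 22 bp
  61→67: 6 bp
  67→76: 9 bp
  76→88: 12 bp
  88→102: 14 bp
  102→105: 3 bp
  105→113: 8 bp
  113→131: 18 bp
  131→139: 8 bp
  139→144: 5 bp
  144→151: 7 bp
  151→163: 12 bp
  163→168: 5 bp
  168→186: 18 bp
  186→191: 5 bp
  191→197: 6 bp
  197→5 (wrap): 198-197+5 = 6 bp

[3,5,5,5,5,6,6,6,7,8,8,8,9,10,11,12,12,14,18,18,22]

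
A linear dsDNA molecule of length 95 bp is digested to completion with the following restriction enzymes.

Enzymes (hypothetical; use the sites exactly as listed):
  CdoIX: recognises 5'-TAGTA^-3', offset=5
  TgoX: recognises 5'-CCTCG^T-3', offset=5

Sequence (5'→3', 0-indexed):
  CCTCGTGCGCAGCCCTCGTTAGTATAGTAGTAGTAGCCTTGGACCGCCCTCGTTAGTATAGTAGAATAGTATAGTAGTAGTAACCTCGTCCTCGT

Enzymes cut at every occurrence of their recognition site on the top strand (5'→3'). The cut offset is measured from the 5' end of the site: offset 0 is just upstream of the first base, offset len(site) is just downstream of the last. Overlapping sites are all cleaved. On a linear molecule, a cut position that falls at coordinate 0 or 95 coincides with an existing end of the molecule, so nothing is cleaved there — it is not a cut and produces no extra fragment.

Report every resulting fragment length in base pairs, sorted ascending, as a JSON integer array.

[1,3,3,3,3,5,5,5,5,6,6,6,6,8,13,17]

Site scan:
  CdoIX TAGTA/5: at [19, 24, 27, 30, 53, 58, 66, 71, 74, 77] ⇒ [24, 29, 32, 35, 58, 63, 71, 76, 79, 82]
  TgoX CCTCGT/5: at [0, 13, 47, 83, 89] ⇒ [5, 18, 52, 88, 94]

All cut coordinates (distinct, sorted): [5, 18, 24, 29, 32, 35, 52, 58, 63, 71, 76, 79, 82, 88, 94]

Fragments:
  [0,5): 5 bp
  [5,18): 13 bp
  [18,24): 6 bp
  [24,29): 5 bp
  [29,32): 3 bp
  [32,35): 3 bp
  [35,52): 17 bp
  [52,58): 6 bp
  [58,63): 5 bp
  [63,71): 8 bp
  [71,76): 5 bp
  [76,79): 3 bp
  [79,82): 3 bp
  [82,88): 6 bp
  [88,94): 6 bp
  [94,95): 1 bp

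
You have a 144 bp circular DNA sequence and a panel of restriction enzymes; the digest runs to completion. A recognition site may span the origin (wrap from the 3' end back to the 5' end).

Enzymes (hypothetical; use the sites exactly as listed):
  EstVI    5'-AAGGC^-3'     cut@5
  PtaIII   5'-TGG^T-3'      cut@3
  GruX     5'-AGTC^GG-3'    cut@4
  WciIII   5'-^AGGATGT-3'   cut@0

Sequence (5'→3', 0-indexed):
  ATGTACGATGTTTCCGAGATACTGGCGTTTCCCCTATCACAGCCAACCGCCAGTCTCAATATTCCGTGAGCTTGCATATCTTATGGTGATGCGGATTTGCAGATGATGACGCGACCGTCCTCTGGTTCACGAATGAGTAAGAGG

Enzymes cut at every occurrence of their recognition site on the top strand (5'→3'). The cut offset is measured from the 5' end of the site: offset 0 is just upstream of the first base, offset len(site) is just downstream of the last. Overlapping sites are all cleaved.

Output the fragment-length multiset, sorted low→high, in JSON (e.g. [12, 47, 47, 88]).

[16,39,89]

Site scan:
  EstVI (AAGGC, off=5): no sites
  PtaIII (TGGT, off=3): starts [83, 122] → cuts [86, 125]
  GruX (AGTCGG, off=4): no sites
  WciIII (AGGATGT, off=0): starts [141] → cuts [141]

Pooled cuts: [86, 125, 141]

Fragment lengths:
  86→125: 39 bp
  125→141: 16 bp
  141→86 (wrap): 144-141+86 = 89 bp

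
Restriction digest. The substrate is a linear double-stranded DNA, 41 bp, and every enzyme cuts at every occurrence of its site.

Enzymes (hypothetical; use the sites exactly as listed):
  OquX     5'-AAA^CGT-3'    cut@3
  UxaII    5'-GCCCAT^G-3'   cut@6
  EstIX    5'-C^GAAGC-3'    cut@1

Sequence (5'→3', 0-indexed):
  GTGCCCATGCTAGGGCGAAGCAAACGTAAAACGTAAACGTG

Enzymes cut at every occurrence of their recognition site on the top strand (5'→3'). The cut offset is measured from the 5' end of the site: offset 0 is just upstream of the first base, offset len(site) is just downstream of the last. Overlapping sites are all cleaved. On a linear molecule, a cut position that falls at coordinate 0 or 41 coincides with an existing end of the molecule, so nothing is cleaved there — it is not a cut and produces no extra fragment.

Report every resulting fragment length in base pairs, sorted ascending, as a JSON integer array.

[4,6,7,8,8,8]

Site scan:
  OquX (AAACGT, off=3): starts [21, 28, 34] → cuts [24, 31, 37]
  UxaII (GCCCATG, off=6): starts [2] → cuts [8]
  EstIX (CGAAGC, off=1): starts [15] → cuts [16]

Pooled cuts: [8, 16, 24, 31, 37]

Fragments:
  [0,8): 8 bp
  [8,16): 8 bp
  [16,24): 8 bp
  [24,31): 7 bp
  [31,37): 6 bp
  [37,41): 4 bp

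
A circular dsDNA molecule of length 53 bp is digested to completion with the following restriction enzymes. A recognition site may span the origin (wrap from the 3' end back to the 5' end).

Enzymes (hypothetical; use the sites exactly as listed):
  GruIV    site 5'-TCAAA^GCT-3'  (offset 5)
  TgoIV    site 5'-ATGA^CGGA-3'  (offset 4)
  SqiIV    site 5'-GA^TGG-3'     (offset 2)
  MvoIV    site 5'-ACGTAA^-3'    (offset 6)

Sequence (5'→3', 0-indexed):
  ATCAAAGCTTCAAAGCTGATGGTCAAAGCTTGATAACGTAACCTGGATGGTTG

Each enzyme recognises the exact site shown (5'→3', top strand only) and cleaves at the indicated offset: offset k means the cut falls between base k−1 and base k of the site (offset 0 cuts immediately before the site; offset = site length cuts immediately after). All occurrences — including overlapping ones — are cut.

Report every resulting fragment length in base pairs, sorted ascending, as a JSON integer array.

[5,6,8,8,12,14]

Per-enzyme occurrences:
  GruIV (TCAAAGCT, off=5): starts [1, 9, 22] → cuts [6, 14, 27]
  TgoIV (ATGACGGA, off=4): no sites
  SqiIV (GATGG, off=2): starts [17, 45] → cuts [19, 47]
  MvoIV (ACGTAA, off=6): starts [35] → cuts [41]

All cut coordinates (distinct, sorted): [6, 14, 19, 27, 41, 47]

Fragment lengths:
  6→14: 8 bp
  14→19: 5 bp
  19→27: 8 bp
  27→41: 14 bp
  41→47: 6 bp
  47→6 (wrap): 53-47+6 = 12 bp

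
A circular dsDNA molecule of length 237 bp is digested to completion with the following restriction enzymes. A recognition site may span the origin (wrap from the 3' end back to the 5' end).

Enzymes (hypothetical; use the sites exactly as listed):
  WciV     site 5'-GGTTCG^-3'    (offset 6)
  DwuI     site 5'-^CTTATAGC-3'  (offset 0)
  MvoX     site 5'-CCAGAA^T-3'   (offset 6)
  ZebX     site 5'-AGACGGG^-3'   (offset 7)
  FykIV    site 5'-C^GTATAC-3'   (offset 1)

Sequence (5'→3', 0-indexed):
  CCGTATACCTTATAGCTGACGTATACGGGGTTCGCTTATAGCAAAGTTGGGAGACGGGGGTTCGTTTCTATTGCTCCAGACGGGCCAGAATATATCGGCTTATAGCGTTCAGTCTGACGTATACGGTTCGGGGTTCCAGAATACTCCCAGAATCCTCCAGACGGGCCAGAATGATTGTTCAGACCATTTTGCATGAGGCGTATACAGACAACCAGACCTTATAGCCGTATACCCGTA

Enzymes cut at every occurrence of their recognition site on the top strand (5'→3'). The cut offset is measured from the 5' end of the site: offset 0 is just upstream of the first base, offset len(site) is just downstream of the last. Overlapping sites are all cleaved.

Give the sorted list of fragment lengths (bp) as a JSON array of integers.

Per-enzyme occurrences:
  WciV (GGTTCG, off=6): starts [28, 58, 124] → cuts [34, 64, 130]
  DwuI (CTTATAGC, off=0): starts [8, 34, 98, 217] → cuts [8, 34, 98, 217]
  MvoX (CCAGAAT, off=6): starts [84, 135, 146, 165] → cuts [90, 141, 152, 171]
  ZebX (AGACGGG, off=7): starts [51, 77, 158] → cuts [58, 84, 165]
  FykIV (CGTATAC, off=1): starts [1, 19, 117, 198, 225] → cuts [2, 20, 118, 199, 226]

All cut coordinates (distinct, sorted): [2, 8, 20, 34, 58, 64, 84, 90, 98, 118, 130, 141, 152, 165, 171, 199, 217, 226]

Fragment lengths:
  2→8: 6 bp
  8→20: 12 bp
  20→34: 14 bp
  34→58: 24 bp
  58→64: 6 bp
  64→84: 20 bp
  84→90: 6 bp
  90→98: 8 bp
  98→118: 20 bp
  118→130: 12 bp
  130→141: 11 bp
  141→152: 11 bp
  152→165: 13 bp
  165→171: 6 bp
  171→199: 28 bp
  199→217: 18 bp
  217→226: 9 bp
  226→2 (wrap): 237-226+2 = 13 bp

[6,6,6,6,8,9,11,11,12,12,13,13,14,18,20,20,24,28]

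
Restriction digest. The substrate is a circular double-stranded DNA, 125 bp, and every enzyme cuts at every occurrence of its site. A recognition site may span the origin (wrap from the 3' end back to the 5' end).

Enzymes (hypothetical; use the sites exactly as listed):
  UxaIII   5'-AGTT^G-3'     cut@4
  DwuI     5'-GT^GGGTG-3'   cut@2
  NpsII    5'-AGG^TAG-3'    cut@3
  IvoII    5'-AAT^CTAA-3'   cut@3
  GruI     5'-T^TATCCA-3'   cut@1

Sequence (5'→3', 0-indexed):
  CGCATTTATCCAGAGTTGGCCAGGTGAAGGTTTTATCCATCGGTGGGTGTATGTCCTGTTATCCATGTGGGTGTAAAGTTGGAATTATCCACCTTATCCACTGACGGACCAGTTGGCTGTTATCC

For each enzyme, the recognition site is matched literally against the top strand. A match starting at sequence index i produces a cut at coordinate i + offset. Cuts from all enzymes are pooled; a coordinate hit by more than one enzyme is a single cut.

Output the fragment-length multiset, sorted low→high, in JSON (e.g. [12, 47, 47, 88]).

[5,9,9,11,11,12,15,16,17,20]

Per-enzyme occurrences:
  UxaIII (AGTTG, off=4): starts [13, 76, 110] → cuts [17, 80, 114]
  DwuI (GTGGGTG, off=2): starts [42, 66] → cuts [44, 68]
  NpsII (AGGTAG, off=3): no sites
  IvoII (AATCTAA, off=3): no sites
  GruI (TTATCCA, off=1): starts [5, 32, 58, 84, 93] → cuts [6, 33, 59, 85, 94]

All cut coordinates (distinct, sorted): [6, 17, 33, 44, 59, 68, 80, 85, 94, 114]

Fragment lengths:
  6→17: 11 bp
  17→33: 16 bp
  33→44: 11 bp
  44→59: 15 bp
  59→68: 9 bp
  68→80: 12 bp
  80→85: 5 bp
  85→94: 9 bp
  94→114: 20 bp
  114→6 (wrap): 125-114+6 = 17 bp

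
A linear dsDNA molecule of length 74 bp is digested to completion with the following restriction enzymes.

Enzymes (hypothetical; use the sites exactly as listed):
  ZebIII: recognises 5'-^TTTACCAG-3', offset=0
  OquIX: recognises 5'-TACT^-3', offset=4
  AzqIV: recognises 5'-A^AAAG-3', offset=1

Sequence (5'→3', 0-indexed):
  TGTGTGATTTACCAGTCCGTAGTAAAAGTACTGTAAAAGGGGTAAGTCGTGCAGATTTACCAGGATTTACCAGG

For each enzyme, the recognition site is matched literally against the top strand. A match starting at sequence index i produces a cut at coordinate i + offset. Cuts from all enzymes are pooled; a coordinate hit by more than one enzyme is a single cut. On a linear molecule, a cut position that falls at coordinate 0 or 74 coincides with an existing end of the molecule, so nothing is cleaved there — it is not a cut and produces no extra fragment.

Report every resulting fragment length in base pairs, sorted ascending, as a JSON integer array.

[3,7,8,9,10,17,20]

Site scan:
  ZebIII (TTTACCAG, off=0): starts [7, 55, 65] → cuts [7, 55, 65]
  OquIX (TACT, off=4): starts [28] → cuts [32]
  AzqIV (AAAAG, off=1): starts [23, 34] → cuts [24, 35]

Pooled cuts: [7, 24, 32, 35, 55, 65]

Fragments:
  [0,7): 7 bp
  [7,24): 17 bp
  [24,32): 8 bp
  [32,35): 3 bp
  [35,55): 20 bp
  [55,65): 10 bp
  [65,74): 9 bp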